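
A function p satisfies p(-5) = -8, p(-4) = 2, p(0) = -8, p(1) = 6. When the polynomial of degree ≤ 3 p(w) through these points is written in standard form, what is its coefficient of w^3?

L_0(w) = (w + 4)w(w - 1) / [-30] = -(1/30)w^3 - (1/10)w^2 + (2/15)w
L_1(w) = (w + 5)w(w - 1) / [20] = (1/20)w^3 + (1/5)w^2 - (1/4)w
L_2(w) = (w + 5)(w + 4)(w - 1) / [-20] = -(1/20)w^3 - (2/5)w^2 - (11/20)w + 1
L_3(w) = (w + 5)(w + 4)w / [30] = (1/30)w^3 + (3/10)w^2 + (2/3)w
p(w) = (-8)·L_0 + 2·L_1 + (-8)·L_2 + 6·L_3
Only the coefficient of w^3 is needed; take it from each L_i and combine:
(-8)·(-1/30) + 2·(1/20) + (-8)·(-1/20) + 6·(1/30) = 29/30

29/30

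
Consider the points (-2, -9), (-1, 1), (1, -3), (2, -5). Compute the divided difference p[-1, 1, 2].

p[-1,1] = (-3 - 1) / (1 - (-1)) = -2
p[1,2] = (-5 - (-3)) / (2 - 1) = -2
p[-1,1,2] = (-2 - (-2)) / (2 - (-1)) = 0

0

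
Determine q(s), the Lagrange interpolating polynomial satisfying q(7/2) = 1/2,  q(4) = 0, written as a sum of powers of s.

Build the Lagrange basis polynomials:
L_0(s) = (s - 4) / [-1/2] = -2s + 8
L_1(s) = (s - 7/2) / [1/2] = 2s - 7
q(s) = (1/2)·L_0 + 0·L_1
  (1/2)·L_0(s) = -s + 4
  0·L_1(s) = 0
Adding term by term: -s + 4

q(s) = -s + 4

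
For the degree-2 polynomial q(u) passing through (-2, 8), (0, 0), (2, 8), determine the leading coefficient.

The leading coefficient equals the top divided difference q[-2,0,2].
q[-2,0] = (0 - 8) / (0 - (-2)) = -4
q[0,2] = (8 - 0) / (2 - 0) = 4
q[-2,0,2] = (4 - (-4)) / (2 - (-2)) = 2

2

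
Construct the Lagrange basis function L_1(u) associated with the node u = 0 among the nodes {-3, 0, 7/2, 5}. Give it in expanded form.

L_1(u) = (2/105)u^3 - (11/105)u^2 - (16/105)u + 1

L_1(u) = (u + 3)(u - 7/2)(u - 5) / [(3)·(-7/2)·(-5)]
       = (u^3 - (11/2)u^2 - 8u + 105/2) / (105/2)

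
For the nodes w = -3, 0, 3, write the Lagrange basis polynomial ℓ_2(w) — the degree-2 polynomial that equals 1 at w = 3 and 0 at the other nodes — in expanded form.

ℓ_2(w) = (1/18)w^2 + (1/6)w

ℓ_2(w) = (w + 3)w / [(6)·(3)]
       = (w^2 + 3w) / (18)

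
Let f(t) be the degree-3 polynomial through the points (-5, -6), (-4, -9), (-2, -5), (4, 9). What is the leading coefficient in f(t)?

L_0(t) = (t + 4)(t + 2)(t - 4) / [-27] = -(1/27)t^3 - (2/27)t^2 + (16/27)t + 32/27
L_1(t) = (t + 5)(t + 2)(t - 4) / [16] = (1/16)t^3 + (3/16)t^2 - (9/8)t - 5/2
L_2(t) = (t + 5)(t + 4)(t - 4) / [-36] = -(1/36)t^3 - (5/36)t^2 + (4/9)t + 20/9
L_3(t) = (t + 5)(t + 4)(t + 2) / [432] = (1/432)t^3 + (11/432)t^2 + (19/216)t + 5/54
f(t) = (-6)·L_0 + (-9)·L_1 + (-5)·L_2 + 9·L_3
Only the coefficient of t^3 is needed; take it from each L_i and combine:
(-6)·(-1/27) + (-9)·(1/16) + (-5)·(-1/36) + 9·(1/432) = -13/72

-13/72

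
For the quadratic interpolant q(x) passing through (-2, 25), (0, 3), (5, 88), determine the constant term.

L_0(x) = x(x - 5) / [14] = (1/14)x^2 - (5/14)x
L_1(x) = (x + 2)(x - 5) / [-10] = -(1/10)x^2 + (3/10)x + 1
L_2(x) = (x + 2)x / [35] = (1/35)x^2 + (2/35)x
q(x) = 25·L_0 + 3·L_1 + 88·L_2
Only the constant term is needed; take it from each L_i and combine:
25·(0) + 3·(1) + 88·(0) = 3

3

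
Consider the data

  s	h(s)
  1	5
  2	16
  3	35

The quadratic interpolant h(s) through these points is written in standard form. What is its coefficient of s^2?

The leading coefficient equals the top divided difference h[1,2,3].
h[1,2] = (16 - 5) / (2 - 1) = 11
h[2,3] = (35 - 16) / (3 - 2) = 19
h[1,2,3] = (19 - 11) / (3 - 1) = 4

4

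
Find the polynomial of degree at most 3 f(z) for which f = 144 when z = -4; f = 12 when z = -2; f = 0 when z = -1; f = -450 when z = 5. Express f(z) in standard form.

f(z) = -3z^3 - 3z^2

L_0(z) = (z + 2)(z + 1)(z - 5) / [-54] = -(1/54)z^3 + (1/27)z^2 + (13/54)z + 5/27
L_1(z) = (z + 4)(z + 1)(z - 5) / [14] = (1/14)z^3 - (3/2)z - 10/7
L_2(z) = (z + 4)(z + 2)(z - 5) / [-18] = -(1/18)z^3 - (1/18)z^2 + (11/9)z + 20/9
L_3(z) = (z + 4)(z + 2)(z + 1) / [378] = (1/378)z^3 + (1/54)z^2 + (1/27)z + 4/189
f(z) = 144·L_0 + 12·L_1 + 0·L_2 + (-450)·L_3
  144·L_0(z) = -(8/3)z^3 + (16/3)z^2 + (104/3)z + 80/3
  12·L_1(z) = (6/7)z^3 - 18z - 120/7
  0·L_2(z) = 0
  (-450)·L_3(z) = -(25/21)z^3 - (25/3)z^2 - (50/3)z - 200/21
Adding term by term: -3z^3 - 3z^2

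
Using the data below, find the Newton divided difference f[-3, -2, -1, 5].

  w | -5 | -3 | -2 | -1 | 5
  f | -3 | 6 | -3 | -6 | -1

f[-3,-2] = (-3 - 6) / (-2 - (-3)) = -9
f[-2,-1] = (-6 - (-3)) / (-1 - (-2)) = -3
f[-1,5] = (-1 - (-6)) / (5 - (-1)) = 5/6
f[-3,-2,-1] = (-3 - (-9)) / (-1 - (-3)) = 3
f[-2,-1,5] = (5/6 - (-3)) / (5 - (-2)) = 23/42
f[-3,-2,-1,5] = (23/42 - 3) / (5 - (-3)) = -103/336

-103/336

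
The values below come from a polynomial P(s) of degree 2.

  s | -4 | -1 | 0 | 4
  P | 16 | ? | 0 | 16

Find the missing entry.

1

The 3 known values determine P uniquely (degree ≤ 2).
Evaluate each Lagrange basis at s = -1:
L_0(-1) = (-1)·(-5)/[(-4)·(-8)] = 5/32
L_1(-1) = (3)·(-5)/[(4)·(-4)] = 15/16
L_2(-1) = (3)·(-1)/[(8)·(4)] = -3/32
Sum: 16·(5/32) + 0 + 16·(-3/32) = 1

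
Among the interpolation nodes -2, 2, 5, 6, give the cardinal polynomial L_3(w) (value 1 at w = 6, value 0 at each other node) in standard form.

L_3(w) = (1/32)w^3 - (5/32)w^2 - (1/8)w + 5/8

L_3(w) = (w + 2)(w - 2)(w - 5) / [(8)·(4)·(1)]
       = (w^3 - 5w^2 - 4w + 20) / (32)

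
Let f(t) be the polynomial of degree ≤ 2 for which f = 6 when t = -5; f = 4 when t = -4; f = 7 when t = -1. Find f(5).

107/2

L_0(5) = (9)·(6)/[(-1)·(-4)] = 27/2
L_1(5) = (10)·(6)/[(1)·(-3)] = -20
L_2(5) = (10)·(9)/[(4)·(3)] = 15/2
Sum: 6·(27/2) + 4·(-20) + 7·(15/2) = 107/2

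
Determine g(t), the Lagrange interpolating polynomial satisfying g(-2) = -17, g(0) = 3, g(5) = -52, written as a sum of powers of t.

g(t) = -3t^2 + 4t + 3

Build the Lagrange basis polynomials:
L_0(t) = t(t - 5) / [14] = (1/14)t^2 - (5/14)t
L_1(t) = (t + 2)(t - 5) / [-10] = -(1/10)t^2 + (3/10)t + 1
L_2(t) = (t + 2)t / [35] = (1/35)t^2 + (2/35)t
g(t) = (-17)·L_0 + 3·L_1 + (-52)·L_2
  (-17)·L_0(t) = -(17/14)t^2 + (85/14)t
  3·L_1(t) = -(3/10)t^2 + (9/10)t + 3
  (-52)·L_2(t) = -(52/35)t^2 - (104/35)t
Adding term by term: -3t^2 + 4t + 3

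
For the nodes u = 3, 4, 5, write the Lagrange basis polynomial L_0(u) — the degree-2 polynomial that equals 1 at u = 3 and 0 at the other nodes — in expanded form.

L_0(u) = (1/2)u^2 - (9/2)u + 10

L_0(u) = (u - 4)(u - 5) / [(-1)·(-2)]
       = (u^2 - 9u + 20) / (2)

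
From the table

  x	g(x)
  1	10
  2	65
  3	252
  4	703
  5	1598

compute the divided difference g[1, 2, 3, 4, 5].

2

g[1,2] = (65 - 10) / (2 - 1) = 55
g[2,3] = (252 - 65) / (3 - 2) = 187
g[3,4] = (703 - 252) / (4 - 3) = 451
g[4,5] = (1598 - 703) / (5 - 4) = 895
g[1,2,3] = (187 - 55) / (3 - 1) = 66
g[2,3,4] = (451 - 187) / (4 - 2) = 132
g[3,4,5] = (895 - 451) / (5 - 3) = 222
g[1,2,3,4] = (132 - 66) / (4 - 1) = 22
g[2,3,4,5] = (222 - 132) / (5 - 2) = 30
g[1,2,3,4,5] = (30 - 22) / (5 - 1) = 2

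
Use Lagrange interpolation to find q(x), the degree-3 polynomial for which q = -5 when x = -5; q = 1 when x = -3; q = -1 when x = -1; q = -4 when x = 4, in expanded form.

Build the Lagrange basis polynomials:
L_0(x) = (x + 3)(x + 1)(x - 4) / [-72] = -(1/72)x^3 + (13/72)x + 1/6
L_1(x) = (x + 5)(x + 1)(x - 4) / [28] = (1/28)x^3 + (1/14)x^2 - (19/28)x - 5/7
L_2(x) = (x + 5)(x + 3)(x - 4) / [-40] = -(1/40)x^3 - (1/10)x^2 + (17/40)x + 3/2
L_3(x) = (x + 5)(x + 3)(x + 1) / [315] = (1/315)x^3 + (1/35)x^2 + (23/315)x + 1/21
q(x) = (-5)·L_0 + 1·L_1 + (-1)·L_2 + (-4)·L_3
  (-5)·L_0(x) = (5/72)x^3 - (65/72)x - 5/6
  1·L_1(x) = (1/28)x^3 + (1/14)x^2 - (19/28)x - 5/7
  (-1)·L_2(x) = (1/40)x^3 + (1/10)x^2 - (17/40)x - 3/2
  (-4)·L_3(x) = -(4/315)x^3 - (4/35)x^2 - (92/315)x - 4/21
Adding term by term: (37/315)x^3 + (2/35)x^2 - (724/315)x - 68/21

q(x) = (37/315)x^3 + (2/35)x^2 - (724/315)x - 68/21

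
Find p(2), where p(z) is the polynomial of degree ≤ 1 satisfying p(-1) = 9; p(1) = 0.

-9/2

Evaluate each Lagrange basis at z = 2:
L_0(2) = (1)/[(-2)] = -1/2
L_1(2) = (3)/[(2)] = 3/2
Sum: 9·(-1/2) + 0 = -9/2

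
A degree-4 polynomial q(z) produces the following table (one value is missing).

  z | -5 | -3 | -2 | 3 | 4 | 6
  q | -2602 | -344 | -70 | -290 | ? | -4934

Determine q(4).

-946

The 5 known values determine q uniquely (degree ≤ 4).
Evaluate each Lagrange basis at z = 4:
L_0(4) = (7)·(6)·(1)·(-2)/[(-2)·(-3)·(-8)·(-11)] = -7/44
L_1(4) = (9)·(6)·(1)·(-2)/[(2)·(-1)·(-6)·(-9)] = 1
L_2(4) = (9)·(7)·(1)·(-2)/[(3)·(1)·(-5)·(-8)] = -21/20
L_3(4) = (9)·(7)·(6)·(-2)/[(8)·(6)·(5)·(-3)] = 21/20
L_4(4) = (9)·(7)·(6)·(1)/[(11)·(9)·(8)·(3)] = 7/44
Sum: (-2602)·(-7/44) + (-344)·(1) + (-70)·(-21/20) + (-290)·(21/20) + (-4934)·(7/44) = -946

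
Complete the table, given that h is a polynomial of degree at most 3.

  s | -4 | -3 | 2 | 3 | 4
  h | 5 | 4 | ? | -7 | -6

The 4 known values determine h uniquely (degree ≤ 3).
Evaluate each Lagrange basis at s = 2:
L_0(2) = (5)·(-1)·(-2)/[(-1)·(-7)·(-8)] = -5/28
L_1(2) = (6)·(-1)·(-2)/[(1)·(-6)·(-7)] = 2/7
L_2(2) = (6)·(5)·(-2)/[(7)·(6)·(-1)] = 10/7
L_3(2) = (6)·(5)·(-1)/[(8)·(7)·(1)] = -15/28
Sum: 5·(-5/28) + 4·(2/7) + (-7)·(10/7) + (-6)·(-15/28) = -183/28

-183/28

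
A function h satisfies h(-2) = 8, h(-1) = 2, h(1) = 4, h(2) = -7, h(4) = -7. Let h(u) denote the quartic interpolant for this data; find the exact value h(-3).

469/9

L_0(-3) = (-2)·(-4)·(-5)·(-7)/[(-1)·(-3)·(-4)·(-6)] = 35/9
L_1(-3) = (-1)·(-4)·(-5)·(-7)/[(1)·(-2)·(-3)·(-5)] = -14/3
L_2(-3) = (-1)·(-2)·(-5)·(-7)/[(3)·(2)·(-1)·(-3)] = 35/9
L_3(-3) = (-1)·(-2)·(-4)·(-7)/[(4)·(3)·(1)·(-2)] = -7/3
L_4(-3) = (-1)·(-2)·(-4)·(-5)/[(6)·(5)·(3)·(2)] = 2/9
Sum: 8·(35/9) + 2·(-14/3) + 4·(35/9) + (-7)·(-7/3) + (-7)·(2/9) = 469/9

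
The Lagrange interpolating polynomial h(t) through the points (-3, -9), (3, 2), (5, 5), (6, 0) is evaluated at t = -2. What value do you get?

L_0(-2) = (-5)·(-7)·(-8)/[(-6)·(-8)·(-9)] = 35/54
L_1(-2) = (1)·(-7)·(-8)/[(6)·(-2)·(-3)] = 14/9
L_2(-2) = (1)·(-5)·(-8)/[(8)·(2)·(-1)] = -5/2
L_3(-2) = (1)·(-5)·(-7)/[(9)·(3)·(1)] = 35/27
Sum: (-9)·(35/54) + 2·(14/9) + 5·(-5/2) + 0 = -137/9

-137/9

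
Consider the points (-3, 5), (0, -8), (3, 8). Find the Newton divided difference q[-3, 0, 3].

q[-3,0] = (-8 - 5) / (0 - (-3)) = -13/3
q[0,3] = (8 - (-8)) / (3 - 0) = 16/3
q[-3,0,3] = (16/3 - (-13/3)) / (3 - (-3)) = 29/18

29/18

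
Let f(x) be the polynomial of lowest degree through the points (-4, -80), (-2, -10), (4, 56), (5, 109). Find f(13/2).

1943/8

Using Newton's divided-difference form:
f[-4,-2] = (-10 - (-80)) / (-2 - (-4)) = 35
f[-2,4] = (56 - (-10)) / (4 - (-2)) = 11
f[4,5] = (109 - 56) / (5 - 4) = 53
f[-4,-2,4] = (11 - 35) / (4 - (-4)) = -3
f[-2,4,5] = (53 - 11) / (5 - (-2)) = 6
f[-4,-2,4,5] = (6 - (-3)) / (5 - (-4)) = 1
f(13/2) = -80 + 35·(21/2) + (-3)·(21/2)·(17/2) + 1·(21/2)·(17/2)·(5/2) = 1943/8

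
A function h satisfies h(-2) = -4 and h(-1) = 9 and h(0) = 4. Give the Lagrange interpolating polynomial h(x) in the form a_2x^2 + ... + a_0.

h(x) = -9x^2 - 14x + 4

L_0(x) = (x + 1)x / [2] = (1/2)x^2 + (1/2)x
L_1(x) = (x + 2)x / [-1] = -x^2 - 2x
L_2(x) = (x + 2)(x + 1) / [2] = (1/2)x^2 + (3/2)x + 1
h(x) = (-4)·L_0 + 9·L_1 + 4·L_2
  (-4)·L_0(x) = -2x^2 - 2x
  9·L_1(x) = -9x^2 - 18x
  4·L_2(x) = 2x^2 + 6x + 4
Adding term by term: -9x^2 - 14x + 4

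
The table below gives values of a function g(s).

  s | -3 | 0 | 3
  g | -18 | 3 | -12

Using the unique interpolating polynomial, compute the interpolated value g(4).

-25

Using Newton's divided-difference form:
g[-3,0] = (3 - (-18)) / (0 - (-3)) = 7
g[0,3] = (-12 - 3) / (3 - 0) = -5
g[-3,0,3] = (-5 - 7) / (3 - (-3)) = -2
g(4) = -18 + 7·(7) + (-2)·(7)·(4) = -25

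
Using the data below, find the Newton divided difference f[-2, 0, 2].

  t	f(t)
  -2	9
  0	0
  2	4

13/8

f[-2,0] = (0 - 9) / (0 - (-2)) = -9/2
f[0,2] = (4 - 0) / (2 - 0) = 2
f[-2,0,2] = (2 - (-9/2)) / (2 - (-2)) = 13/8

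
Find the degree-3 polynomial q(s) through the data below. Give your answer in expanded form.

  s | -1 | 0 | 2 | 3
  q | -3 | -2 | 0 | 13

q(s) = s^3 - s^2 - s - 2

Build the Lagrange basis polynomials:
L_0(s) = s(s - 2)(s - 3) / [-12] = -(1/12)s^3 + (5/12)s^2 - (1/2)s
L_1(s) = (s + 1)(s - 2)(s - 3) / [6] = (1/6)s^3 - (2/3)s^2 + (1/6)s + 1
L_2(s) = (s + 1)s(s - 3) / [-6] = -(1/6)s^3 + (1/3)s^2 + (1/2)s
L_3(s) = (s + 1)s(s - 2) / [12] = (1/12)s^3 - (1/12)s^2 - (1/6)s
q(s) = (-3)·L_0 + (-2)·L_1 + 0·L_2 + 13·L_3
  (-3)·L_0(s) = (1/4)s^3 - (5/4)s^2 + (3/2)s
  (-2)·L_1(s) = -(1/3)s^3 + (4/3)s^2 - (1/3)s - 2
  0·L_2(s) = 0
  13·L_3(s) = (13/12)s^3 - (13/12)s^2 - (13/6)s
Adding term by term: s^3 - s^2 - s - 2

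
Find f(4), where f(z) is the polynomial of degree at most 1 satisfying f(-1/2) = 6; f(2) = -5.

Evaluate each Lagrange basis at z = 4:
L_0(4) = (2)/[(-5/2)] = -4/5
L_1(4) = (9/2)/[(5/2)] = 9/5
Sum: 6·(-4/5) + (-5)·(9/5) = -69/5

-69/5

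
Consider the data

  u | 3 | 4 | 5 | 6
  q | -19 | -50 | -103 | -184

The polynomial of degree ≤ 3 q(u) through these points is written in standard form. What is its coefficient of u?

-1

Build the Lagrange basis polynomials:
L_0(u) = (u - 4)(u - 5)(u - 6) / [-6] = -(1/6)u^3 + (5/2)u^2 - (37/3)u + 20
L_1(u) = (u - 3)(u - 5)(u - 6) / [2] = (1/2)u^3 - 7u^2 + (63/2)u - 45
L_2(u) = (u - 3)(u - 4)(u - 6) / [-2] = -(1/2)u^3 + (13/2)u^2 - 27u + 36
L_3(u) = (u - 3)(u - 4)(u - 5) / [6] = (1/6)u^3 - 2u^2 + (47/6)u - 10
q(u) = (-19)·L_0 + (-50)·L_1 + (-103)·L_2 + (-184)·L_3
Only the coefficient of u is needed; take it from each L_i and combine:
(-19)·(-37/3) + (-50)·(63/2) + (-103)·(-27) + (-184)·(47/6) = -1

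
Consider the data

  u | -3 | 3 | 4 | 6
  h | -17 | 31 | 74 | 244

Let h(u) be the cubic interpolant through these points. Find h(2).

Using Newton's divided-difference form:
h[-3,3] = (31 - (-17)) / (3 - (-3)) = 8
h[3,4] = (74 - 31) / (4 - 3) = 43
h[4,6] = (244 - 74) / (6 - 4) = 85
h[-3,3,4] = (43 - 8) / (4 - (-3)) = 5
h[3,4,6] = (85 - 43) / (6 - 3) = 14
h[-3,3,4,6] = (14 - 5) / (6 - (-3)) = 1
h(2) = -17 + 8·(5) + 5·(5)·(-1) + 1·(5)·(-1)·(-2) = 8

8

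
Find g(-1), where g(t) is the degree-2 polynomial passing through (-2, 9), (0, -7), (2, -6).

L_0(-1) = (-1)·(-3)/[(-2)·(-4)] = 3/8
L_1(-1) = (1)·(-3)/[(2)·(-2)] = 3/4
L_2(-1) = (1)·(-1)/[(4)·(2)] = -1/8
Sum: 9·(3/8) + (-7)·(3/4) + (-6)·(-1/8) = -9/8

-9/8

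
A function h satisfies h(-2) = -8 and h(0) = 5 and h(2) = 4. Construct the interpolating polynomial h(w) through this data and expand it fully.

Build the Lagrange basis polynomials:
L_0(w) = w(w - 2) / [8] = (1/8)w^2 - (1/4)w
L_1(w) = (w + 2)(w - 2) / [-4] = -(1/4)w^2 + 1
L_2(w) = (w + 2)w / [8] = (1/8)w^2 + (1/4)w
h(w) = (-8)·L_0 + 5·L_1 + 4·L_2
  (-8)·L_0(w) = -w^2 + 2w
  5·L_1(w) = -(5/4)w^2 + 5
  4·L_2(w) = (1/2)w^2 + w
Adding term by term: -(7/4)w^2 + 3w + 5

h(w) = -(7/4)w^2 + 3w + 5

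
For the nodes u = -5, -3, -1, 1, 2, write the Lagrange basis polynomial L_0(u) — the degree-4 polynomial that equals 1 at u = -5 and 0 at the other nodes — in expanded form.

L_0(u) = (u + 3)(u + 1)(u - 1)(u - 2) / [(-2)·(-4)·(-6)·(-7)]
       = (u^4 + u^3 - 7u^2 - u + 6) / (336)

L_0(u) = (1/336)u^4 + (1/336)u^3 - (1/48)u^2 - (1/336)u + 1/56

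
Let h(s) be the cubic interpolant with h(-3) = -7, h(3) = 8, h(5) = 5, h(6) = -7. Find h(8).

L_0(8) = (5)·(3)·(2)/[(-6)·(-8)·(-9)] = -5/72
L_1(8) = (11)·(3)·(2)/[(6)·(-2)·(-3)] = 11/6
L_2(8) = (11)·(5)·(2)/[(8)·(2)·(-1)] = -55/8
L_3(8) = (11)·(5)·(3)/[(9)·(3)·(1)] = 55/9
Sum: (-7)·(-5/72) + 8·(11/6) + 5·(-55/8) + (-7)·(55/9) = -62

-62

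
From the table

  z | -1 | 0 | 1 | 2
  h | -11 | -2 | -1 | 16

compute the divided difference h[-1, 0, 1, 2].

4

h[-1,0] = (-2 - (-11)) / (0 - (-1)) = 9
h[0,1] = (-1 - (-2)) / (1 - 0) = 1
h[1,2] = (16 - (-1)) / (2 - 1) = 17
h[-1,0,1] = (1 - 9) / (1 - (-1)) = -4
h[0,1,2] = (17 - 1) / (2 - 0) = 8
h[-1,0,1,2] = (8 - (-4)) / (2 - (-1)) = 4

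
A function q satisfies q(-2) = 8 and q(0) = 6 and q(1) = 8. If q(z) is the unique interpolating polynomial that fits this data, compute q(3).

Evaluate each Lagrange basis at z = 3:
L_0(3) = (3)·(2)/[(-2)·(-3)] = 1
L_1(3) = (5)·(2)/[(2)·(-1)] = -5
L_2(3) = (5)·(3)/[(3)·(1)] = 5
Sum: 8·(1) + 6·(-5) + 8·(5) = 18

18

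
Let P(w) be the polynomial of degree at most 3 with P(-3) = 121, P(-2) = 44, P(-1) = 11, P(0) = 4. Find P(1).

5

Using Newton's divided-difference form:
P[-3,-2] = (44 - 121) / (-2 - (-3)) = -77
P[-2,-1] = (11 - 44) / (-1 - (-2)) = -33
P[-1,0] = (4 - 11) / (0 - (-1)) = -7
P[-3,-2,-1] = (-33 - (-77)) / (-1 - (-3)) = 22
P[-2,-1,0] = (-7 - (-33)) / (0 - (-2)) = 13
P[-3,-2,-1,0] = (13 - 22) / (0 - (-3)) = -3
P(1) = 121 + (-77)·(4) + 22·(4)·(3) + (-3)·(4)·(3)·(2) = 5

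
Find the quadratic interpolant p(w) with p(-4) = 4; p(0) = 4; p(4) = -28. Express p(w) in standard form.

Newton's divided differences:
p[-4,0] = (4 - 4) / (0 - (-4)) = 0
p[0,4] = (-28 - 4) / (4 - 0) = -8
p[-4,0,4] = (-8 - 0) / (4 - (-4)) = -1
p(w) = 4 + (-1)·(w + 4)w
Expanding: p(w) = -w^2 - 4w + 4

p(w) = -w^2 - 4w + 4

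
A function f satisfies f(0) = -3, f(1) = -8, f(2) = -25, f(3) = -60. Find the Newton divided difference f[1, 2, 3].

-9

f[1,2] = (-25 - (-8)) / (2 - 1) = -17
f[2,3] = (-60 - (-25)) / (3 - 2) = -35
f[1,2,3] = (-35 - (-17)) / (3 - 1) = -9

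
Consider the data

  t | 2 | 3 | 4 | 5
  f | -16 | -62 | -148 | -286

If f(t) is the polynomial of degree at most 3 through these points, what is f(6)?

Evaluate each Lagrange basis at t = 6:
L_0(6) = (3)·(2)·(1)/[(-1)·(-2)·(-3)] = -1
L_1(6) = (4)·(2)·(1)/[(1)·(-1)·(-2)] = 4
L_2(6) = (4)·(3)·(1)/[(2)·(1)·(-1)] = -6
L_3(6) = (4)·(3)·(2)/[(3)·(2)·(1)] = 4
Sum: (-16)·(-1) + (-62)·(4) + (-148)·(-6) + (-286)·(4) = -488

-488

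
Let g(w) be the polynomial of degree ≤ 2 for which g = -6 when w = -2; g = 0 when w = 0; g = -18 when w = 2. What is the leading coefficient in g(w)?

-3

The leading coefficient equals the top divided difference g[-2,0,2].
g[-2,0] = (0 - (-6)) / (0 - (-2)) = 3
g[0,2] = (-18 - 0) / (2 - 0) = -9
g[-2,0,2] = (-9 - 3) / (2 - (-2)) = -3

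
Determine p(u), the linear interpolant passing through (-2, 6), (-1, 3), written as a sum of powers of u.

Build the Lagrange basis polynomials:
L_0(u) = (u + 1) / [-1] = -u - 1
L_1(u) = (u + 2) / [1] = u + 2
p(u) = 6·L_0 + 3·L_1
  6·L_0(u) = -6u - 6
  3·L_1(u) = 3u + 6
Adding term by term: -3u

p(u) = -3u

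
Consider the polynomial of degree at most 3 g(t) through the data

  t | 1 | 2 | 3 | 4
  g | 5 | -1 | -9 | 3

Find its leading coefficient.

11/3

Build the Lagrange basis polynomials:
L_0(t) = (t - 2)(t - 3)(t - 4) / [-6] = -(1/6)t^3 + (3/2)t^2 - (13/3)t + 4
L_1(t) = (t - 1)(t - 3)(t - 4) / [2] = (1/2)t^3 - 4t^2 + (19/2)t - 6
L_2(t) = (t - 1)(t - 2)(t - 4) / [-2] = -(1/2)t^3 + (7/2)t^2 - 7t + 4
L_3(t) = (t - 1)(t - 2)(t - 3) / [6] = (1/6)t^3 - t^2 + (11/6)t - 1
g(t) = 5·L_0 + (-1)·L_1 + (-9)·L_2 + 3·L_3
Only the coefficient of t^3 is needed; take it from each L_i and combine:
5·(-1/6) + (-1)·(1/2) + (-9)·(-1/2) + 3·(1/6) = 11/3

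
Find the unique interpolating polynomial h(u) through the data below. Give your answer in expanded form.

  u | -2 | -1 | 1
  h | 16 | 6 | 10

h(u) = 4u^2 + 2u + 4

Newton's divided differences:
h[-2,-1] = (6 - 16) / (-1 - (-2)) = -10
h[-1,1] = (10 - 6) / (1 - (-1)) = 2
h[-2,-1,1] = (2 - (-10)) / (1 - (-2)) = 4
h(u) = 16 + (-10)·(u + 2) + 4·(u + 2)(u + 1)
Expanding: h(u) = 4u^2 + 2u + 4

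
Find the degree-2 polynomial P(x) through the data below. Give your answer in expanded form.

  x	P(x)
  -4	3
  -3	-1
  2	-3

P(x) = (3/5)x^2 + (1/5)x - 29/5

L_0(x) = (x + 3)(x - 2) / [6] = (1/6)x^2 + (1/6)x - 1
L_1(x) = (x + 4)(x - 2) / [-5] = -(1/5)x^2 - (2/5)x + 8/5
L_2(x) = (x + 4)(x + 3) / [30] = (1/30)x^2 + (7/30)x + 2/5
P(x) = 3·L_0 + (-1)·L_1 + (-3)·L_2
  3·L_0(x) = (1/2)x^2 + (1/2)x - 3
  (-1)·L_1(x) = (1/5)x^2 + (2/5)x - 8/5
  (-3)·L_2(x) = -(1/10)x^2 - (7/10)x - 6/5
Adding term by term: (3/5)x^2 + (1/5)x - 29/5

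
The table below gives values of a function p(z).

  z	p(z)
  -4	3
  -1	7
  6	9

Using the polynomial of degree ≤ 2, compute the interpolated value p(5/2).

Evaluate each Lagrange basis at z = 5/2:
L_0(5/2) = (7/2)·(-7/2)/[(-3)·(-10)] = -49/120
L_1(5/2) = (13/2)·(-7/2)/[(3)·(-7)] = 13/12
L_2(5/2) = (13/2)·(7/2)/[(10)·(7)] = 13/40
Sum: 3·(-49/120) + 7·(13/12) + 9·(13/40) = 557/60

557/60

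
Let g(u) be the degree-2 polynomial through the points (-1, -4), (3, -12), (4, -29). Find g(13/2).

L_0(13/2) = (7/2)·(5/2)/[(-4)·(-5)] = 7/16
L_1(13/2) = (15/2)·(5/2)/[(4)·(-1)] = -75/16
L_2(13/2) = (15/2)·(7/2)/[(5)·(1)] = 21/4
Sum: (-4)·(7/16) + (-12)·(-75/16) + (-29)·(21/4) = -391/4

-391/4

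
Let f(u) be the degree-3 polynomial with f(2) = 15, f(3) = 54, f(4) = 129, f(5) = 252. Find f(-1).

-6

Evaluate each Lagrange basis at u = -1:
L_0(-1) = (-4)·(-5)·(-6)/[(-1)·(-2)·(-3)] = 20
L_1(-1) = (-3)·(-5)·(-6)/[(1)·(-1)·(-2)] = -45
L_2(-1) = (-3)·(-4)·(-6)/[(2)·(1)·(-1)] = 36
L_3(-1) = (-3)·(-4)·(-5)/[(3)·(2)·(1)] = -10
Sum: 15·(20) + 54·(-45) + 129·(36) + 252·(-10) = -6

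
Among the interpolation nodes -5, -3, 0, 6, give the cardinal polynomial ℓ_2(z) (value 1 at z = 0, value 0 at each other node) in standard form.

ℓ_2(z) = -(1/90)z^3 - (1/45)z^2 + (11/30)z + 1

ℓ_2(z) = (z + 5)(z + 3)(z - 6) / [(5)·(3)·(-6)]
       = (z^3 + 2z^2 - 33z - 90) / (-90)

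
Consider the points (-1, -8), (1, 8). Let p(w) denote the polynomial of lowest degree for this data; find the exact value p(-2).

Evaluate each Lagrange basis at w = -2:
L_0(-2) = (-3)/[(-2)] = 3/2
L_1(-2) = (-1)/[(2)] = -1/2
Sum: (-8)·(3/2) + 8·(-1/2) = -16

-16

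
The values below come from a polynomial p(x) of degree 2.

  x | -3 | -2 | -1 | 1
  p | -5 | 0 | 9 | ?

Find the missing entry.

The 3 known values determine p uniquely (degree ≤ 2).
Evaluate each Lagrange basis at x = 1:
L_0(1) = (3)·(2)/[(-1)·(-2)] = 3
L_1(1) = (4)·(2)/[(1)·(-1)] = -8
L_2(1) = (4)·(3)/[(2)·(1)] = 6
Sum: (-5)·(3) + 0 + 9·(6) = 39

39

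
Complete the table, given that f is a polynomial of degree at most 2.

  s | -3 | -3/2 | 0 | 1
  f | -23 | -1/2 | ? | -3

The 3 known values determine f uniquely (degree ≤ 2).
L_0(0) = (3/2)·(-1)/[(-3/2)·(-4)] = -1/4
L_1(0) = (3)·(-1)/[(3/2)·(-5/2)] = 4/5
L_2(0) = (3)·(3/2)/[(4)·(5/2)] = 9/20
Sum: (-23)·(-1/4) + (-1/2)·(4/5) + (-3)·(9/20) = 4

4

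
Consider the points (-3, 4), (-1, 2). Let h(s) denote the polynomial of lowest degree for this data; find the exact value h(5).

-4

Evaluate each Lagrange basis at s = 5:
L_0(5) = (6)/[(-2)] = -3
L_1(5) = (8)/[(2)] = 4
Sum: 4·(-3) + 2·(4) = -4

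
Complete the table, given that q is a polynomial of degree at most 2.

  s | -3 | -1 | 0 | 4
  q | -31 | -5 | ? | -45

-1

The 3 known values determine q uniquely (degree ≤ 2).
L_0(0) = (1)·(-4)/[(-2)·(-7)] = -2/7
L_1(0) = (3)·(-4)/[(2)·(-5)] = 6/5
L_2(0) = (3)·(1)/[(7)·(5)] = 3/35
Sum: (-31)·(-2/7) + (-5)·(6/5) + (-45)·(3/35) = -1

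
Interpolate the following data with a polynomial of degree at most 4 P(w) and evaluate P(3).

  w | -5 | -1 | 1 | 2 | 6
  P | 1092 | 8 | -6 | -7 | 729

Evaluate each Lagrange basis at w = 3:
L_0(3) = (4)·(2)·(1)·(-3)/[(-4)·(-6)·(-7)·(-11)] = -1/77
L_1(3) = (8)·(2)·(1)·(-3)/[(4)·(-2)·(-3)·(-7)] = 2/7
L_2(3) = (8)·(4)·(1)·(-3)/[(6)·(2)·(-1)·(-5)] = -8/5
L_3(3) = (8)·(4)·(2)·(-3)/[(7)·(3)·(1)·(-4)] = 16/7
L_4(3) = (8)·(4)·(2)·(1)/[(11)·(7)·(5)·(4)] = 16/385
Sum: 1092·(-1/77) + 8·(2/7) + (-6)·(-8/5) + (-7)·(16/7) + 729·(16/385) = 12

12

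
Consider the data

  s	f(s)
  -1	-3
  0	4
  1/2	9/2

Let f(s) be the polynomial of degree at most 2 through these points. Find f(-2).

-18

Evaluate each Lagrange basis at s = -2:
L_0(-2) = (-2)·(-5/2)/[(-1)·(-3/2)] = 10/3
L_1(-2) = (-1)·(-5/2)/[(1)·(-1/2)] = -5
L_2(-2) = (-1)·(-2)/[(3/2)·(1/2)] = 8/3
Sum: (-3)·(10/3) + 4·(-5) + 9/2·(8/3) = -18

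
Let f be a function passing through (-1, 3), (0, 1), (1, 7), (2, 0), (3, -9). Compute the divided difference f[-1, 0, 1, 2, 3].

4/3

f[-1,0] = (1 - 3) / (0 - (-1)) = -2
f[0,1] = (7 - 1) / (1 - 0) = 6
f[1,2] = (0 - 7) / (2 - 1) = -7
f[2,3] = (-9 - 0) / (3 - 2) = -9
f[-1,0,1] = (6 - (-2)) / (1 - (-1)) = 4
f[0,1,2] = (-7 - 6) / (2 - 0) = -13/2
f[1,2,3] = (-9 - (-7)) / (3 - 1) = -1
f[-1,0,1,2] = (-13/2 - 4) / (2 - (-1)) = -7/2
f[0,1,2,3] = (-1 - (-13/2)) / (3 - 0) = 11/6
f[-1,0,1,2,3] = (11/6 - (-7/2)) / (3 - (-1)) = 4/3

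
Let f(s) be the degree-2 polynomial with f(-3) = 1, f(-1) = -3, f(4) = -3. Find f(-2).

-9/7

L_0(-2) = (-1)·(-6)/[(-2)·(-7)] = 3/7
L_1(-2) = (1)·(-6)/[(2)·(-5)] = 3/5
L_2(-2) = (1)·(-1)/[(7)·(5)] = -1/35
Sum: 1·(3/7) + (-3)·(3/5) + (-3)·(-1/35) = -9/7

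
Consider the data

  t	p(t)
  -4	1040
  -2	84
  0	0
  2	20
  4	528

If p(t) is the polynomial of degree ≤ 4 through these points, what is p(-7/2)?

10143/16

L_0(-7/2) = (-3/2)·(-7/2)·(-11/2)·(-15/2)/[(-2)·(-4)·(-6)·(-8)] = 1155/2048
L_1(-7/2) = (1/2)·(-7/2)·(-11/2)·(-15/2)/[(2)·(-2)·(-4)·(-6)] = 385/512
L_2(-7/2) = (1/2)·(-3/2)·(-11/2)·(-15/2)/[(4)·(2)·(-2)·(-4)] = -495/1024
L_3(-7/2) = (1/2)·(-3/2)·(-7/2)·(-15/2)/[(6)·(4)·(2)·(-2)] = 105/512
L_4(-7/2) = (1/2)·(-3/2)·(-7/2)·(-11/2)/[(8)·(6)·(4)·(2)] = -77/2048
Sum: 1040·(1155/2048) + 84·(385/512) + 0 + 20·(105/512) + 528·(-77/2048) = 10143/16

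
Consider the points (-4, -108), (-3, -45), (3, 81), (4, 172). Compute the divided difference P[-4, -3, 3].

P[-4,-3] = (-45 - (-108)) / (-3 - (-4)) = 63
P[-3,3] = (81 - (-45)) / (3 - (-3)) = 21
P[-4,-3,3] = (21 - 63) / (3 - (-4)) = -6

-6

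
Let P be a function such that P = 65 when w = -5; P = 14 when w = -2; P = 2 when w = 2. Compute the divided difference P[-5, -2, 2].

P[-5,-2] = (14 - 65) / (-2 - (-5)) = -17
P[-2,2] = (2 - 14) / (2 - (-2)) = -3
P[-5,-2,2] = (-3 - (-17)) / (2 - (-5)) = 2

2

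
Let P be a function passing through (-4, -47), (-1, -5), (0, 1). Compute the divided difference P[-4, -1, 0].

P[-4,-1] = (-5 - (-47)) / (-1 - (-4)) = 14
P[-1,0] = (1 - (-5)) / (0 - (-1)) = 6
P[-4,-1,0] = (6 - 14) / (0 - (-4)) = -2

-2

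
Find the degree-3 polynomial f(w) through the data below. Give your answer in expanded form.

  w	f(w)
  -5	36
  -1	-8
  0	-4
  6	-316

f(w) = -w^3 - 3w^2 + 2w - 4

Newton's divided differences:
f[-5,-1] = (-8 - 36) / (-1 - (-5)) = -11
f[-1,0] = (-4 - (-8)) / (0 - (-1)) = 4
f[0,6] = (-316 - (-4)) / (6 - 0) = -52
f[-5,-1,0] = (4 - (-11)) / (0 - (-5)) = 3
f[-1,0,6] = (-52 - 4) / (6 - (-1)) = -8
f[-5,-1,0,6] = (-8 - 3) / (6 - (-5)) = -1
f(w) = 36 + (-11)·(w + 5) + 3·(w + 5)(w + 1) + (-1)·(w + 5)(w + 1)w
Expanding: f(w) = -w^3 - 3w^2 + 2w - 4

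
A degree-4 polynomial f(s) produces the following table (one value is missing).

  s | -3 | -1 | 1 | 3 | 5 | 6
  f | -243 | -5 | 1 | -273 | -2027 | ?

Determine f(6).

-4149

The 5 known values determine f uniquely (degree ≤ 4).
L_0(6) = (7)·(5)·(3)·(1)/[(-2)·(-4)·(-6)·(-8)] = 35/128
L_1(6) = (9)·(5)·(3)·(1)/[(2)·(-2)·(-4)·(-6)] = -45/32
L_2(6) = (9)·(7)·(3)·(1)/[(4)·(2)·(-2)·(-4)] = 189/64
L_3(6) = (9)·(7)·(5)·(1)/[(6)·(4)·(2)·(-2)] = -105/32
L_4(6) = (9)·(7)·(5)·(3)/[(8)·(6)·(4)·(2)] = 315/128
Sum: (-243)·(35/128) + (-5)·(-45/32) + 1·(189/64) + (-273)·(-105/32) + (-2027)·(315/128) = -4149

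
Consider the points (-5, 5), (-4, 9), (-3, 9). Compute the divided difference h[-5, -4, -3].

h[-5,-4] = (9 - 5) / (-4 - (-5)) = 4
h[-4,-3] = (9 - 9) / (-3 - (-4)) = 0
h[-5,-4,-3] = (0 - 4) / (-3 - (-5)) = -2

-2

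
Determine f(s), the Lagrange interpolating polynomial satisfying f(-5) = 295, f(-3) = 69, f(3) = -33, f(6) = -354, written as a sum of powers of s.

f(s) = -2s^3 + 2s^2 + s

Build the Lagrange basis polynomials:
L_0(s) = (s + 3)(s - 3)(s - 6) / [-176] = -(1/176)s^3 + (3/88)s^2 + (9/176)s - 27/88
L_1(s) = (s + 5)(s - 3)(s - 6) / [108] = (1/108)s^3 - (1/27)s^2 - (1/4)s + 5/6
L_2(s) = (s + 5)(s + 3)(s - 6) / [-144] = -(1/144)s^3 - (1/72)s^2 + (11/48)s + 5/8
L_3(s) = (s + 5)(s + 3)(s - 3) / [297] = (1/297)s^3 + (5/297)s^2 - (1/33)s - 5/33
f(s) = 295·L_0 + 69·L_1 + (-33)·L_2 + (-354)·L_3
  295·L_0(s) = -(295/176)s^3 + (885/88)s^2 + (2655/176)s - 7965/88
  69·L_1(s) = (23/36)s^3 - (23/9)s^2 - (69/4)s + 115/2
  (-33)·L_2(s) = (11/48)s^3 + (11/24)s^2 - (121/16)s - 165/8
  (-354)·L_3(s) = -(118/99)s^3 - (590/99)s^2 + (118/11)s + 590/11
Adding term by term: -2s^3 + 2s^2 + s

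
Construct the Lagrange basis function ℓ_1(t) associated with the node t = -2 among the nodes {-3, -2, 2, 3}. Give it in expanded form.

ℓ_1(t) = (1/20)t^3 - (1/10)t^2 - (9/20)t + 9/10

ℓ_1(t) = (t + 3)(t - 2)(t - 3) / [(1)·(-4)·(-5)]
       = (t^3 - 2t^2 - 9t + 18) / (20)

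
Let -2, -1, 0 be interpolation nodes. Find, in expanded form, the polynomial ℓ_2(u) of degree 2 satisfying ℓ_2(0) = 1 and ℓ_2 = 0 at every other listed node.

ℓ_2(u) = (u + 2)(u + 1) / [(2)·(1)]
       = (u^2 + 3u + 2) / (2)

ℓ_2(u) = (1/2)u^2 + (3/2)u + 1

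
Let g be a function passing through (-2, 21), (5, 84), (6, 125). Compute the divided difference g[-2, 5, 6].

g[-2,5] = (84 - 21) / (5 - (-2)) = 9
g[5,6] = (125 - 84) / (6 - 5) = 41
g[-2,5,6] = (41 - 9) / (6 - (-2)) = 4

4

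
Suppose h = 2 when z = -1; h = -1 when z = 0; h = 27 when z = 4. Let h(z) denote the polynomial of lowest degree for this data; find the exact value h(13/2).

77

Using Newton's divided-difference form:
h[-1,0] = (-1 - 2) / (0 - (-1)) = -3
h[0,4] = (27 - (-1)) / (4 - 0) = 7
h[-1,0,4] = (7 - (-3)) / (4 - (-1)) = 2
h(13/2) = 2 + (-3)·(15/2) + 2·(15/2)·(13/2) = 77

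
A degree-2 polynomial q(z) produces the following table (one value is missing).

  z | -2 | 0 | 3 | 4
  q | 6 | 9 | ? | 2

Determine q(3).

The 3 known values determine q uniquely (degree ≤ 2).
Evaluate each Lagrange basis at z = 3:
L_0(3) = (3)·(-1)/[(-2)·(-6)] = -1/4
L_1(3) = (5)·(-1)/[(2)·(-4)] = 5/8
L_2(3) = (5)·(3)/[(6)·(4)] = 5/8
Sum: 6·(-1/4) + 9·(5/8) + 2·(5/8) = 43/8

43/8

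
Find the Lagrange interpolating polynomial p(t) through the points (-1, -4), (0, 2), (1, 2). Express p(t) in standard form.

Build the Lagrange basis polynomials:
L_0(t) = t(t - 1) / [2] = (1/2)t^2 - (1/2)t
L_1(t) = (t + 1)(t - 1) / [-1] = -t^2 + 1
L_2(t) = (t + 1)t / [2] = (1/2)t^2 + (1/2)t
p(t) = (-4)·L_0 + 2·L_1 + 2·L_2
  (-4)·L_0(t) = -2t^2 + 2t
  2·L_1(t) = -2t^2 + 2
  2·L_2(t) = t^2 + t
Adding term by term: -3t^2 + 3t + 2

p(t) = -3t^2 + 3t + 2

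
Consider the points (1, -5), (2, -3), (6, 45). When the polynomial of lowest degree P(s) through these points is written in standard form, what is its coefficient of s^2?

2

The leading coefficient equals the top divided difference P[1,2,6].
P[1,2] = (-3 - (-5)) / (2 - 1) = 2
P[2,6] = (45 - (-3)) / (6 - 2) = 12
P[1,2,6] = (12 - 2) / (6 - 1) = 2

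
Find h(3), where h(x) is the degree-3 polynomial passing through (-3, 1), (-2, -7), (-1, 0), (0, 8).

-102

Evaluate each Lagrange basis at x = 3:
L_0(3) = (5)·(4)·(3)/[(-1)·(-2)·(-3)] = -10
L_1(3) = (6)·(4)·(3)/[(1)·(-1)·(-2)] = 36
L_2(3) = (6)·(5)·(3)/[(2)·(1)·(-1)] = -45
L_3(3) = (6)·(5)·(4)/[(3)·(2)·(1)] = 20
Sum: 1·(-10) + (-7)·(36) + 0 + 8·(20) = -102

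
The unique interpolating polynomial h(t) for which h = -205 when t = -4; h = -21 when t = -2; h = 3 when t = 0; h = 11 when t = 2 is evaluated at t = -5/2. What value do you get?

-371/8

Evaluate each Lagrange basis at t = -5/2:
L_0(-5/2) = (-1/2)·(-5/2)·(-9/2)/[(-2)·(-4)·(-6)] = 15/128
L_1(-5/2) = (3/2)·(-5/2)·(-9/2)/[(2)·(-2)·(-4)] = 135/128
L_2(-5/2) = (3/2)·(-1/2)·(-9/2)/[(4)·(2)·(-2)] = -27/128
L_3(-5/2) = (3/2)·(-1/2)·(-5/2)/[(6)·(4)·(2)] = 5/128
Sum: (-205)·(15/128) + (-21)·(135/128) + 3·(-27/128) + 11·(5/128) = -371/8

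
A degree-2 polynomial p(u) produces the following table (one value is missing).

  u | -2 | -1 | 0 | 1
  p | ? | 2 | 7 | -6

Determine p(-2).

-21

The 3 known values determine p uniquely (degree ≤ 2).
Evaluate each Lagrange basis at u = -2:
L_0(-2) = (-2)·(-3)/[(-1)·(-2)] = 3
L_1(-2) = (-1)·(-3)/[(1)·(-1)] = -3
L_2(-2) = (-1)·(-2)/[(2)·(1)] = 1
Sum: 2·(3) + 7·(-3) + (-6)·(1) = -21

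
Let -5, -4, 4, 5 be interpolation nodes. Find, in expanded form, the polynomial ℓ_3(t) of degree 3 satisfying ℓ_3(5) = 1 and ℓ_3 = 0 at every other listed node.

ℓ_3(t) = (1/90)t^3 + (1/18)t^2 - (8/45)t - 8/9

ℓ_3(t) = (t + 5)(t + 4)(t - 4) / [(10)·(9)·(1)]
       = (t^3 + 5t^2 - 16t - 80) / (90)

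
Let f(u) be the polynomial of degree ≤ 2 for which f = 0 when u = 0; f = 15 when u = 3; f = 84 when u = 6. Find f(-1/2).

11/4

L_0(-1/2) = (-7/2)·(-13/2)/[(-3)·(-6)] = 91/72
L_1(-1/2) = (-1/2)·(-13/2)/[(3)·(-3)] = -13/36
L_2(-1/2) = (-1/2)·(-7/2)/[(6)·(3)] = 7/72
Sum: 0 + 15·(-13/36) + 84·(7/72) = 11/4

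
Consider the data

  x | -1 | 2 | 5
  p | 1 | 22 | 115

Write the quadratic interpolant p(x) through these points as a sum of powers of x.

Newton's divided differences:
p[-1,2] = (22 - 1) / (2 - (-1)) = 7
p[2,5] = (115 - 22) / (5 - 2) = 31
p[-1,2,5] = (31 - 7) / (5 - (-1)) = 4
p(x) = 1 + 7·(x + 1) + 4·(x + 1)(x - 2)
Expanding: p(x) = 4x^2 + 3x

p(x) = 4x^2 + 3x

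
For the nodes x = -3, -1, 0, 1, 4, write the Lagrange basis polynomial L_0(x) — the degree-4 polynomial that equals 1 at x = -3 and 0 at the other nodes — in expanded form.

L_0(x) = (1/168)x^4 - (1/42)x^3 - (1/168)x^2 + (1/42)x

L_0(x) = (x + 1)x(x - 1)(x - 4) / [(-2)·(-3)·(-4)·(-7)]
       = (x^4 - 4x^3 - x^2 + 4x) / (168)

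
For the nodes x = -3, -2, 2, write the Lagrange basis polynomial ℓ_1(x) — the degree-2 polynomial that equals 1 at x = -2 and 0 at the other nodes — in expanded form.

ℓ_1(x) = -(1/4)x^2 - (1/4)x + 3/2

ℓ_1(x) = (x + 3)(x - 2) / [(1)·(-4)]
       = (x^2 + x - 6) / (-4)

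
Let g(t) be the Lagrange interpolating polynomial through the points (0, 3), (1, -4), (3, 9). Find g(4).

29

L_0(4) = (3)·(1)/[(-1)·(-3)] = 1
L_1(4) = (4)·(1)/[(1)·(-2)] = -2
L_2(4) = (4)·(3)/[(3)·(2)] = 2
Sum: 3·(1) + (-4)·(-2) + 9·(2) = 29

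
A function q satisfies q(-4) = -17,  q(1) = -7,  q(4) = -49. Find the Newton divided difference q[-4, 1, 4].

q[-4,1] = (-7 - (-17)) / (1 - (-4)) = 2
q[1,4] = (-49 - (-7)) / (4 - 1) = -14
q[-4,1,4] = (-14 - 2) / (4 - (-4)) = -2

-2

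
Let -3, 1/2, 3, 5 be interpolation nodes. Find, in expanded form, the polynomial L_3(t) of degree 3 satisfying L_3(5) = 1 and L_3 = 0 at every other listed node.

L_3(t) = (t + 3)(t - 1/2)(t - 3) / [(8)·(9/2)·(2)]
       = (t^3 - (1/2)t^2 - 9t + 9/2) / (72)

L_3(t) = (1/72)t^3 - (1/144)t^2 - (1/8)t + 1/16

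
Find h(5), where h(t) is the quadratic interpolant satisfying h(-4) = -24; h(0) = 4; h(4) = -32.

-51

Using Newton's divided-difference form:
h[-4,0] = (4 - (-24)) / (0 - (-4)) = 7
h[0,4] = (-32 - 4) / (4 - 0) = -9
h[-4,0,4] = (-9 - 7) / (4 - (-4)) = -2
h(5) = -24 + 7·(9) + (-2)·(9)·(5) = -51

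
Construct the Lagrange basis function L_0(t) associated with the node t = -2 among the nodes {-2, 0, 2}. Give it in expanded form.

L_0(t) = t(t - 2) / [(-2)·(-4)]
       = (t^2 - 2t) / (8)

L_0(t) = (1/8)t^2 - (1/4)t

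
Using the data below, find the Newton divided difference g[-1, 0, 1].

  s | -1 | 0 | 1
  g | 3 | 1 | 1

g[-1,0] = (1 - 3) / (0 - (-1)) = -2
g[0,1] = (1 - 1) / (1 - 0) = 0
g[-1,0,1] = (0 - (-2)) / (1 - (-1)) = 1

1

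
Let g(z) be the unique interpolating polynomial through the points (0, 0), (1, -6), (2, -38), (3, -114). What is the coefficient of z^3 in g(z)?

-3

L_0(z) = (z - 1)(z - 2)(z - 3) / [-6] = -(1/6)z^3 + z^2 - (11/6)z + 1
L_1(z) = z(z - 2)(z - 3) / [2] = (1/2)z^3 - (5/2)z^2 + 3z
L_2(z) = z(z - 1)(z - 3) / [-2] = -(1/2)z^3 + 2z^2 - (3/2)z
L_3(z) = z(z - 1)(z - 2) / [6] = (1/6)z^3 - (1/2)z^2 + (1/3)z
g(z) = 0·L_0 + (-6)·L_1 + (-38)·L_2 + (-114)·L_3
Only the coefficient of z^3 is needed; take it from each L_i and combine:
0·(-1/6) + (-6)·(1/2) + (-38)·(-1/2) + (-114)·(1/6) = -3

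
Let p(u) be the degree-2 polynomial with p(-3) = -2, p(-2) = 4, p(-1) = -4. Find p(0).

-26

Evaluate each Lagrange basis at u = 0:
L_0(0) = (2)·(1)/[(-1)·(-2)] = 1
L_1(0) = (3)·(1)/[(1)·(-1)] = -3
L_2(0) = (3)·(2)/[(2)·(1)] = 3
Sum: (-2)·(1) + 4·(-3) + (-4)·(3) = -26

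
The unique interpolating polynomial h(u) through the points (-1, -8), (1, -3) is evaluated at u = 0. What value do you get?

-11/2

L_0(0) = (-1)/[(-2)] = 1/2
L_1(0) = (1)/[(2)] = 1/2
Sum: (-8)·(1/2) + (-3)·(1/2) = -11/2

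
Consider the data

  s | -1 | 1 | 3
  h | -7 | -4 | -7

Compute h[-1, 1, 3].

-3/4

h[-1,1] = (-4 - (-7)) / (1 - (-1)) = 3/2
h[1,3] = (-7 - (-4)) / (3 - 1) = -3/2
h[-1,1,3] = (-3/2 - 3/2) / (3 - (-1)) = -3/4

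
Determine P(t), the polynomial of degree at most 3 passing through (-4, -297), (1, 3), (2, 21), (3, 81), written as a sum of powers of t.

P(t) = 4t^3 - 3t^2 - t + 3

Build the Lagrange basis polynomials:
L_0(t) = (t - 1)(t - 2)(t - 3) / [-210] = -(1/210)t^3 + (1/35)t^2 - (11/210)t + 1/35
L_1(t) = (t + 4)(t - 2)(t - 3) / [10] = (1/10)t^3 - (1/10)t^2 - (7/5)t + 12/5
L_2(t) = (t + 4)(t - 1)(t - 3) / [-6] = -(1/6)t^3 + (13/6)t - 2
L_3(t) = (t + 4)(t - 1)(t - 2) / [14] = (1/14)t^3 + (1/14)t^2 - (5/7)t + 4/7
P(t) = (-297)·L_0 + 3·L_1 + 21·L_2 + 81·L_3
  (-297)·L_0(t) = (99/70)t^3 - (297/35)t^2 + (1089/70)t - 297/35
  3·L_1(t) = (3/10)t^3 - (3/10)t^2 - (21/5)t + 36/5
  21·L_2(t) = -(7/2)t^3 + (91/2)t - 42
  81·L_3(t) = (81/14)t^3 + (81/14)t^2 - (405/7)t + 324/7
Adding term by term: 4t^3 - 3t^2 - t + 3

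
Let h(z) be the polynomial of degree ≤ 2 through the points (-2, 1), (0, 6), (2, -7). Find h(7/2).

-457/16

Evaluate each Lagrange basis at z = 7/2:
L_0(7/2) = (7/2)·(3/2)/[(-2)·(-4)] = 21/32
L_1(7/2) = (11/2)·(3/2)/[(2)·(-2)] = -33/16
L_2(7/2) = (11/2)·(7/2)/[(4)·(2)] = 77/32
Sum: 1·(21/32) + 6·(-33/16) + (-7)·(77/32) = -457/16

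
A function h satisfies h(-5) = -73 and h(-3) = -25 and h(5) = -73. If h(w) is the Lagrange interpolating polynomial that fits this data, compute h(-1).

-1

L_0(-1) = (2)·(-6)/[(-2)·(-10)] = -3/5
L_1(-1) = (4)·(-6)/[(2)·(-8)] = 3/2
L_2(-1) = (4)·(2)/[(10)·(8)] = 1/10
Sum: (-73)·(-3/5) + (-25)·(3/2) + (-73)·(1/10) = -1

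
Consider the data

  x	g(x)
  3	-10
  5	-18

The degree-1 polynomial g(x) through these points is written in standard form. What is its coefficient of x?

L_0(x) = (x - 5) / [-2] = -(1/2)x + 5/2
L_1(x) = (x - 3) / [2] = (1/2)x - 3/2
g(x) = (-10)·L_0 + (-18)·L_1
Only the coefficient of x is needed; take it from each L_i and combine:
(-10)·(-1/2) + (-18)·(1/2) = -4

-4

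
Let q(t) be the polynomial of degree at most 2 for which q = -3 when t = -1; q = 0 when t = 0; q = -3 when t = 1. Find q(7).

Using Newton's divided-difference form:
q[-1,0] = (0 - (-3)) / (0 - (-1)) = 3
q[0,1] = (-3 - 0) / (1 - 0) = -3
q[-1,0,1] = (-3 - 3) / (1 - (-1)) = -3
q(7) = -3 + 3·(8) + (-3)·(8)·(7) = -147

-147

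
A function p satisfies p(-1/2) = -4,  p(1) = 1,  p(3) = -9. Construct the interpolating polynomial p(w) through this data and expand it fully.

L_0(w) = (w - 1)(w - 3) / [21/4] = (4/21)w^2 - (16/21)w + 4/7
L_1(w) = (w + 1/2)(w - 3) / [-3] = -(1/3)w^2 + (5/6)w + 1/2
L_2(w) = (w + 1/2)(w - 1) / [7] = (1/7)w^2 - (1/14)w - 1/14
p(w) = (-4)·L_0 + 1·L_1 + (-9)·L_2
  (-4)·L_0(w) = -(16/21)w^2 + (64/21)w - 16/7
  1·L_1(w) = -(1/3)w^2 + (5/6)w + 1/2
  (-9)·L_2(w) = -(9/7)w^2 + (9/14)w + 9/14
Adding term by term: -(50/21)w^2 + (95/21)w - 8/7

p(w) = -(50/21)w^2 + (95/21)w - 8/7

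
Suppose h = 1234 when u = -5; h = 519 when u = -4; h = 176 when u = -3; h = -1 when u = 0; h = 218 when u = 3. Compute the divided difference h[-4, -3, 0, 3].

h[-4,-3] = (176 - 519) / (-3 - (-4)) = -343
h[-3,0] = (-1 - 176) / (0 - (-3)) = -59
h[0,3] = (218 - (-1)) / (3 - 0) = 73
h[-4,-3,0] = (-59 - (-343)) / (0 - (-4)) = 71
h[-3,0,3] = (73 - (-59)) / (3 - (-3)) = 22
h[-4,-3,0,3] = (22 - 71) / (3 - (-4)) = -7

-7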